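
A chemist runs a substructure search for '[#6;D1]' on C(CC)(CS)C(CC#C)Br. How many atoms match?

Check the 10 heavy atoms by environment: 4× C (D2) → no; 2× C (D3) → no; 2× C (D1) → match; 1× S (D1) → no; 1× Br (D1) → no.
That gives 2 matching atoms.

2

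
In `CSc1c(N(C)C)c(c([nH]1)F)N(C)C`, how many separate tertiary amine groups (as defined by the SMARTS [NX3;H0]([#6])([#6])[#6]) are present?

2

[NX3;H0]([#6])([#6])[#6] is the SMARTS for a tertiary amine: a trivalent nitrogen with no H, bonded to three carbons.
The molecule carries 2 separate instances of a dimethylamino group (-N(CH3)2) meeting every constraint; each maps to a distinct set of atoms, giving 2 matches.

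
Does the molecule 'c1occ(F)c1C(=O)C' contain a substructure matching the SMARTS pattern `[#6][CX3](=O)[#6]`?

Yes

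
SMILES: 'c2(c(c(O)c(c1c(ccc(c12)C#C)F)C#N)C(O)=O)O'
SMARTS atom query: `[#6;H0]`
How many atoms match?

11

The query [#6;H0] means: any carbon with no attached hydrogen.
Check the 20 heavy atoms by environment: 8× c (aromatic, H0) → match; 2× c (aromatic, H1) → no; 3× O (H1) → no; 1× F (H0) → no; 3× C (H0) → match; 1× C (H1) → no; 1× O (H0) → no; 1× N (H0) → no.
Summing the matching environments: 8 + 3 = 11 matching atoms.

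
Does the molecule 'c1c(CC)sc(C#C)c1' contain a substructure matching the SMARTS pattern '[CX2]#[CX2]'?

The pattern [CX2]#[CX2] describes a carbon-carbon triple bond — an alkyne.
The molecule carries an ethynyl group (-C#CH), whose atoms satisfy every constraint of the query, so the pattern matches.

Yes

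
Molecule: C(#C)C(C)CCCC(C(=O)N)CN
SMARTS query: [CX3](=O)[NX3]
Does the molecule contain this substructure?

The pattern [CX3](=O)[NX3] describes a carbonyl carbon bonded to a trivalent nitrogen — an amide.
The molecule carries a primary amide (-C(=O)NH2), whose atoms satisfy every constraint of the query, so the pattern matches.

Yes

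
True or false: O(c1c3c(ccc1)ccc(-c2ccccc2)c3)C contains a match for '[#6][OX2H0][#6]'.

True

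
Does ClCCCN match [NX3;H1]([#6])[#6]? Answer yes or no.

No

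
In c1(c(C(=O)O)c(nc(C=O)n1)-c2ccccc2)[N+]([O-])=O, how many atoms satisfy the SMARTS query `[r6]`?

12

The query [r6] means: r6 matches atoms in a six-membered ring.
Check the 20 heavy atoms by environment: 2× n (aromatic, in 6-ring) → match; 10× c (aromatic, in 6-ring) → match; 2× C (acyclic) → no; 4× O (acyclic) → no; 1× N (charge +1, acyclic) → no; 1× O (charge -1, acyclic) → no.
Summing the matching environments: 2 + 10 = 12 matching atoms.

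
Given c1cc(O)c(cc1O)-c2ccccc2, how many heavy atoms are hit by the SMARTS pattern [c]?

The query [c] means: lowercase c matches aromatic carbon only.
Check the 14 heavy atoms by environment: 12× c (aromatic) → match; 2× O → no.
That gives 12 matching atoms.

12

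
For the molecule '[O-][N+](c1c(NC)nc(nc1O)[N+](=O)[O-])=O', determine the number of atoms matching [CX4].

1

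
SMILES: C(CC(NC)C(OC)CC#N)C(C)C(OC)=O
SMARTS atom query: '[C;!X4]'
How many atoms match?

The query [C;!X4] means: aliphatic carbon that does not have four total connections.
Check the 17 heavy atoms by environment: 10× C (X4) → no; 2× O (X2) → no; 1× N (X3) → no; 1× C (X3) → match; 1× O (X1) → no; 1× C (X2) → match; 1× N (X1) → no.
Summing the matching environments: 1 + 1 = 2 matching atoms.

2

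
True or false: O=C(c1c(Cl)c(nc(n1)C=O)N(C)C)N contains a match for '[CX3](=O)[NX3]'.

The pattern [CX3](=O)[NX3] describes a carbonyl carbon bonded to a trivalent nitrogen — an amide.
The molecule carries a primary amide (-C(=O)NH2), whose atoms satisfy every constraint of the query, so the pattern matches.

True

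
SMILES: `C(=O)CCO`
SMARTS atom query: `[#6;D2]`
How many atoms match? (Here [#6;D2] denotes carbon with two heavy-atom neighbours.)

3

Check the 5 heavy atoms by environment: 3× C (D2) → match; 2× O (D1) → no.
That gives 3 matching atoms.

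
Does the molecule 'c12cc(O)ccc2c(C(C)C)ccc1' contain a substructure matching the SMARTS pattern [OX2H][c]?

Yes

The pattern [OX2H][c] describes a hydroxyl oxygen attached to an aromatic carbon — a phenol.
The molecule carries a hydroxyl group (-OH), whose atoms satisfy every constraint of the query, so the pattern matches.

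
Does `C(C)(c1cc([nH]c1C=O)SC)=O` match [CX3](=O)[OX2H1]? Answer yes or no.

No

The pattern [CX3](=O)[OX2H1] describes an sp2 carbon double-bonded to O and single-bonded to an -OH oxygen — a carboxylic acid.
The closest candidate here is an aldehyde (-CHO), but there is no singly-bonded oxygen on the carbonyl carbon. No other fragment satisfies the full query, so there is no match.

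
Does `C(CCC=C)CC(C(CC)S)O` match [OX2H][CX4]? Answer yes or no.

Yes

The pattern [OX2H][CX4] describes a hydroxyl oxygen bound to an sp3 (X4) carbon — an aliphatic alcohol.
The molecule carries a hydroxyl group (-OH), whose atoms satisfy every constraint of the query, so the pattern matches.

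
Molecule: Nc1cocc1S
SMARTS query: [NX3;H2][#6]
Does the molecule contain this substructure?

The pattern [NX3;H2][#6] describes a trivalent nitrogen with two H attached to carbon — a primary amine.
The molecule carries a primary amino group (-NH2), whose atoms satisfy every constraint of the query, so the pattern matches.

Yes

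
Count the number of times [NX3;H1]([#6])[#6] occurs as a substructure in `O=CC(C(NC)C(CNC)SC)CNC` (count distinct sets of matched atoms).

3

[NX3;H1]([#6])[#6] is the SMARTS for a secondary amine: a trivalent nitrogen with one H, bonded to two carbons.
The molecule carries 3 separate instances of an N-methylamino group (-NHCH3) meeting every constraint; each maps to a distinct set of atoms, giving 3 matches.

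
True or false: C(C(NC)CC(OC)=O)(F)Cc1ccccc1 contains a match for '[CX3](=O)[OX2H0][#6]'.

True

The pattern [CX3](=O)[OX2H0][#6] describes a carbonyl carbon bonded to an oxygen that is itself bonded to carbon (no H on that O) — an ester.
The molecule carries a methyl-ester group (-C(=O)OCH3), whose atoms satisfy every constraint of the query, so the pattern matches.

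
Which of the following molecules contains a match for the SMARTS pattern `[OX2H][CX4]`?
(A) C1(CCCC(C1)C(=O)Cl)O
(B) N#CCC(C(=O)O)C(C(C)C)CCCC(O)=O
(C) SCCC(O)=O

A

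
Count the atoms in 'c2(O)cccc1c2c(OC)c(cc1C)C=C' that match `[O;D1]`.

1

The query [O;D1] means: aliphatic oxygen bonded to exactly one heavy atom.
Check the 16 heavy atoms by environment: 6× c (aromatic, D3) → no; 4× c (aromatic, D2) → no; 1× O (D2) → no; 3× C (D1) → no; 1× C (D2) → no; 1× O (D1) → match.
That gives 1 matching atom.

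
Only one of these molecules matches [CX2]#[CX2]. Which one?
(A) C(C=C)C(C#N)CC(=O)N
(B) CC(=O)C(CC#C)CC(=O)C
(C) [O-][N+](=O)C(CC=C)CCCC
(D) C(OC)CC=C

B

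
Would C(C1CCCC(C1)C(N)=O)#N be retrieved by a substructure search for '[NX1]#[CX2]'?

The pattern [NX1]#[CX2] describes a nitrogen triple-bonded to a two-connected carbon — a nitrile.
The molecule carries a nitrile (-C#N), whose atoms satisfy every constraint of the query, so the pattern matches.

Yes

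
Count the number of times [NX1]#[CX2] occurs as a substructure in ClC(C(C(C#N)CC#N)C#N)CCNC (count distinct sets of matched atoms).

[NX1]#[CX2] is the SMARTS for a nitrile: a nitrogen triple-bonded to a two-connected carbon.
The molecule carries 3 separate instances of a nitrile (-C#N) meeting every constraint; each maps to a distinct set of atoms, giving 3 matches.

3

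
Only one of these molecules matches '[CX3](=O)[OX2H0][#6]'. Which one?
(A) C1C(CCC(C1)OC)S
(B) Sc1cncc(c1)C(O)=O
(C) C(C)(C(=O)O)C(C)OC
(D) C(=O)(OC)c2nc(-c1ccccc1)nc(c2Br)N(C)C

D

[CX3](=O)[OX2H0][#6] describes a carbonyl carbon bonded to an oxygen that is itself bonded to carbon (no H on that O) (an ester).
(A) has a methoxy ether (-OCH3) but the ether oxygen is not adjacent to a C=O carbon.
(B) has a carboxylic acid group (-C(=O)OH) but the singly-bonded O carries H (OX2H1, not H0).
(C) has a methoxy ether (-OCH3) but the ether oxygen is not adjacent to a C=O carbon.
(D) contains a methyl-ester group (-C(=O)OCH3), which satisfies every atom and bond constraint.
So the answer is (D).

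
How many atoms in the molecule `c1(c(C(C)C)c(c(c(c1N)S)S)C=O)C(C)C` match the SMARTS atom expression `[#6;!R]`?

7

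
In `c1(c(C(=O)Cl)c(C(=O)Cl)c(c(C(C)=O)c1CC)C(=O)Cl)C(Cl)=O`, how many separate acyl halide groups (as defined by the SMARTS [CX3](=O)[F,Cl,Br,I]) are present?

[CX3](=O)[F,Cl,Br,I] is the SMARTS for an acyl halide: a carbonyl carbon bonded to a halogen.
The molecule carries 4 separate instances of an acyl chloride (-C(=O)Cl) meeting every constraint; each maps to a distinct set of atoms, giving 4 matches.

4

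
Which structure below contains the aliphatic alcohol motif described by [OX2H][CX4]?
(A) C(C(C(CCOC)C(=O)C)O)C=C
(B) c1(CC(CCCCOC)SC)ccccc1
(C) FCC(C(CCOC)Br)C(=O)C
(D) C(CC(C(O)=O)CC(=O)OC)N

A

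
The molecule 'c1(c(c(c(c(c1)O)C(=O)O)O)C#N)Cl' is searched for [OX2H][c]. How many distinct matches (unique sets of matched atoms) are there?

2

[OX2H][c] is the SMARTS for a phenol: a hydroxyl oxygen attached to an aromatic carbon.
The molecule carries 2 separate instances of a hydroxyl group (-OH) meeting every constraint; each maps to a distinct set of atoms, giving 2 matches.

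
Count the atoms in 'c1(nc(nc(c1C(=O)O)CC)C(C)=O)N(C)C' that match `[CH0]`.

The query [CH0] means: aliphatic carbon with no attached hydrogen.
Check the 17 heavy atoms by environment: 2× n (aromatic, H0) → no; 4× c (aromatic, H0) → no; 1× C (H2) → no; 4× C (H3) → no; 1× N (H0) → no; 2× C (H0) → match; 2× O (H0) → no; 1× O (H1) → no.
That gives 2 matching atoms.

2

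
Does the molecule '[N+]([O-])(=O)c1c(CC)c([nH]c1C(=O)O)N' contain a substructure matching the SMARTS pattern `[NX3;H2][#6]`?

Yes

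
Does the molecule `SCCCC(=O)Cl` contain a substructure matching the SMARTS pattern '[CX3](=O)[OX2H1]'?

No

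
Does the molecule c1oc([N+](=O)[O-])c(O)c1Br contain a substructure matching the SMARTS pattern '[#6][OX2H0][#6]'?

The pattern [#6][OX2H0][#6] describes an aliphatic oxygen bridging two carbons with no H on the oxygen — an ether.
The closest candidate here is a hydroxyl group (-OH), but the oxygen has H1, not H0 bridging two carbons. No other fragment satisfies the full query, so there is no match.

No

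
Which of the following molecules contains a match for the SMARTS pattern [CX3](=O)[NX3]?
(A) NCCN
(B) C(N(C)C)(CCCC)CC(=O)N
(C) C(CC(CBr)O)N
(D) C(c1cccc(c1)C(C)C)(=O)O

[CX3](=O)[NX3] describes a carbonyl carbon bonded to a trivalent nitrogen (an amide).
(A) has a primary amino group (-NH2) but the -NH2 is not attached to a carbonyl carbon.
(B) contains a primary amide (-C(=O)NH2), which satisfies every atom and bond constraint.
(C) has a primary amino group (-NH2) but the -NH2 is not attached to a carbonyl carbon.
(D) has a carboxylic acid group (-C(=O)OH) but the carbonyl is bonded to O, not to an NX3 nitrogen.
So the answer is (B).

B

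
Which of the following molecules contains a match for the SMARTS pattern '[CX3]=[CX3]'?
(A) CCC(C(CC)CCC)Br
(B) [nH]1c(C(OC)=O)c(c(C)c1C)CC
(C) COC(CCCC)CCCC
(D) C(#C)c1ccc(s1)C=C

[CX3]=[CX3] describes a non-aromatic C=C double bond between two sp2 carbons (an alkene).
(A) has an ethyl group (-CH2CH3) but its C-C bond is a single bond between CX4 carbons, not CX3=CX3.
(B) has an ethyl group (-CH2CH3) but its C-C bond is a single bond between CX4 carbons, not CX3=CX3.
(C) has an ethyl group (-CH2CH3) but its C-C bond is a single bond between CX4 carbons, not CX3=CX3.
(D) contains a vinyl group (-CH=CH2), which satisfies every atom and bond constraint.
So the answer is (D).

D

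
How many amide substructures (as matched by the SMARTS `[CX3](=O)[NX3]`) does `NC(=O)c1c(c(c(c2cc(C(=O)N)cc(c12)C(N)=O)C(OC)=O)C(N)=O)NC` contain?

[CX3](=O)[NX3] is the SMARTS for an amide: a carbonyl carbon bonded to a trivalent nitrogen.
The molecule carries 4 separate instances of a primary amide (-C(=O)NH2) meeting every constraint; each maps to a distinct set of atoms, giving 4 matches.

4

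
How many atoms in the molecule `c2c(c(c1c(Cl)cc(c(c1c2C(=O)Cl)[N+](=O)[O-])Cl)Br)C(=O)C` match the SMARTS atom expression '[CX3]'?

2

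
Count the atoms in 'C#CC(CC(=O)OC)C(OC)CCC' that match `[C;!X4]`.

3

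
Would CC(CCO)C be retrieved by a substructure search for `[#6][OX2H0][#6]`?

No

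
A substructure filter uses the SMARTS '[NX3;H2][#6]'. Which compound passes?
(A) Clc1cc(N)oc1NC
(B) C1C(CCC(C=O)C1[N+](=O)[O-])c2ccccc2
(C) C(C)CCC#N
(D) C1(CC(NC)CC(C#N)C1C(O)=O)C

[NX3;H2][#6] describes a trivalent nitrogen with two H attached to carbon (a primary amine).
(A) contains a primary amino group (-NH2), which satisfies every atom and bond constraint.
(B) has a nitro group (-[N+](=O)[O-]) but the nitrogen is [N+] with no H, not NX3H2.
(C) has a nitrile (-C#N) but the nitrogen is NX1 (triple-bonded), not NX3 with two H.
(D) has an N-methylamino group (-NHCH3) but the nitrogen bears two carbons and only one H (H1), not H2.
So the answer is (A).

A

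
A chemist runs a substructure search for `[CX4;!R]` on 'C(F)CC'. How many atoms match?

3

The query [CX4;!R] means: aliphatic carbon with four total connections, not in a ring.
Check the 4 heavy atoms by environment: 3× C (X4, acyclic) → match; 1× F (X1, acyclic) → no.
That gives 3 matching atoms.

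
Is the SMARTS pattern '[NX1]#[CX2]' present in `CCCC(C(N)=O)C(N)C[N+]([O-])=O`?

The pattern [NX1]#[CX2] describes a nitrogen triple-bonded to a two-connected carbon — a nitrile.
The closest candidate here is a nitro group (-[N+](=O)[O-]), but there is no C#N triple bond. No other fragment satisfies the full query, so there is no match.

No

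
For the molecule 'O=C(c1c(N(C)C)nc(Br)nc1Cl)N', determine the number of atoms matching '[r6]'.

Check the 14 heavy atoms by environment: 2× n (aromatic, in 6-ring) → match; 4× c (aromatic, in 6-ring) → match; 1× Br (acyclic) → no; 3× C (acyclic) → no; 1× O (acyclic) → no; 2× N (acyclic) → no; 1× Cl (acyclic) → no.
Summing the matching environments: 2 + 4 = 6 matching atoms.

6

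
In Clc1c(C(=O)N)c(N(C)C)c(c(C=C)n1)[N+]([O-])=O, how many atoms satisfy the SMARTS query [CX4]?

Check the 18 heavy atoms by environment: 1× n (aromatic, X2) → no; 5× c (aromatic, X3) → no; 3× C (X3) → no; 2× O (X1) → no; 2× N (X3) → no; 1× N (charge +1, X3) → no; 1× O (charge -1, X1) → no; 2× C (X4) → match; 1× Cl (X1) → no.
That gives 2 matching atoms.

2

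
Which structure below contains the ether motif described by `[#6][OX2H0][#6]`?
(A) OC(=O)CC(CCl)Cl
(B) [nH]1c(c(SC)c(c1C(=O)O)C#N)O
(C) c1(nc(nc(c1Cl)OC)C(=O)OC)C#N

C

[#6][OX2H0][#6] describes an aliphatic oxygen bridging two carbons with no H on the oxygen (an ether).
(A) has a carboxylic acid group (-C(=O)OH) but the -OH oxygen has H1; the =O is OX1, not OX2.
(B) has a hydroxyl group (-OH) but the oxygen has H1, not H0 bridging two carbons.
(C) contains a methoxy ether (-OCH3), which satisfies every atom and bond constraint.
So the answer is (C).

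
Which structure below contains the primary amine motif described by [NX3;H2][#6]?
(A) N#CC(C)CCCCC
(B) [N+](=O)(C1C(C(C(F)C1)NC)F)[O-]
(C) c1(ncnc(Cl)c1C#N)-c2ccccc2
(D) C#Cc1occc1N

D

[NX3;H2][#6] describes a trivalent nitrogen with two H attached to carbon (a primary amine).
(A) has a nitrile (-C#N) but the nitrogen is NX1 (triple-bonded), not NX3 with two H.
(B) has an N-methylamino group (-NHCH3) but the nitrogen bears two carbons and only one H (H1), not H2.
(C) has a nitrile (-C#N) but the nitrogen is NX1 (triple-bonded), not NX3 with two H.
(D) contains a primary amino group (-NH2), which satisfies every atom and bond constraint.
So the answer is (D).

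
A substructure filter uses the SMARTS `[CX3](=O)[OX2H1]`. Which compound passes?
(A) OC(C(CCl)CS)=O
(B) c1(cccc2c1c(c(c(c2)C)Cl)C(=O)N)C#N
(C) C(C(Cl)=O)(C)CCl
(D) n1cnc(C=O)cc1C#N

A

[CX3](=O)[OX2H1] describes an sp2 carbon double-bonded to O and single-bonded to an -OH oxygen (a carboxylic acid).
(A) contains a carboxylic acid group (-C(=O)OH), which satisfies every atom and bond constraint.
(B) has a primary amide (-C(=O)NH2) but the carbonyl is bonded to N, not to an -OH oxygen.
(C) has an acyl chloride (-C(=O)Cl) but the carbonyl is bonded to Cl, not to an -OH oxygen.
(D) has an aldehyde (-CHO) but there is no singly-bonded oxygen on the carbonyl carbon.
So the answer is (A).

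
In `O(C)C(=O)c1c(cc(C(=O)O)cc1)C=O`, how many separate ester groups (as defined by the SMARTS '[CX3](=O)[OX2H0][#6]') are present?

1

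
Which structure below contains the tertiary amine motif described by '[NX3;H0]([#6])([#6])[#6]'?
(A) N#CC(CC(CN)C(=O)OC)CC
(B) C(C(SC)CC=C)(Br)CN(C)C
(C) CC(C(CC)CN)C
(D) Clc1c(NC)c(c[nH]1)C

[NX3;H0]([#6])([#6])[#6] describes a trivalent nitrogen with no H, bonded to three carbons (a tertiary amine).
(A) has a primary amino group (-NH2) but the nitrogen has H2, not H0 with three carbons.
(B) contains a dimethylamino group (-N(CH3)2), which satisfies every atom and bond constraint.
(C) has a primary amino group (-NH2) but the nitrogen has H2, not H0 with three carbons.
(D) has an N-methylamino group (-NHCH3) but the nitrogen still has one H (H1), not H0.
So the answer is (B).

B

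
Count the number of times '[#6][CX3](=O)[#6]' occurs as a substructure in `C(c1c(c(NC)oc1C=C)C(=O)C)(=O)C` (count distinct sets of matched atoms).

2

[#6][CX3](=O)[#6] is the SMARTS for a ketone: a carbonyl carbon (no H) flanked by two carbons.
The molecule carries 2 separate instances of an acetyl/ketone group (-C(=O)CH3) meeting every constraint; each maps to a distinct set of atoms, giving 2 matches.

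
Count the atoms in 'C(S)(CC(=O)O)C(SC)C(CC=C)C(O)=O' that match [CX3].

4

Check the 16 heavy atoms by environment: 6× C (X4) → no; 2× S (X2) → no; 4× C (X3) → match; 2× O (X1) → no; 2× O (X2) → no.
That gives 4 matching atoms.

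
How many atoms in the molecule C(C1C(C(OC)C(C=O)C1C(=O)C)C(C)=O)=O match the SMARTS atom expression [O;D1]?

4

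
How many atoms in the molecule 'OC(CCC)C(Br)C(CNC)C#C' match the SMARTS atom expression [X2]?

3

The query [X2] means: any atom with exactly two total connections (bonds + H).
Check the 13 heavy atoms by environment: 8× C (X4) → no; 1× N (X3) → no; 2× C (X2) → match; 1× Br (X1) → no; 1× O (X2) → match.
Summing the matching environments: 2 + 1 = 3 matching atoms.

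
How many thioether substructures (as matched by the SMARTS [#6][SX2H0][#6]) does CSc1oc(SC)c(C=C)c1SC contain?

[#6][SX2H0][#6] is the SMARTS for a thioether: an aliphatic sulfur bridging two carbons with no H on the sulfur.
The molecule carries 3 separate instances of a methylthio ether (-SCH3) meeting every constraint; each maps to a distinct set of atoms, giving 3 matches.

3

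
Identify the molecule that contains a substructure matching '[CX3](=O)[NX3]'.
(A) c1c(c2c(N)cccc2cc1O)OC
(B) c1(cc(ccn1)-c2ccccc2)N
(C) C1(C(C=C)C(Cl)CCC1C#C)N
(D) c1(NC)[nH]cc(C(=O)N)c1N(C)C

[CX3](=O)[NX3] describes a carbonyl carbon bonded to a trivalent nitrogen (an amide).
(A) has a primary amino group (-NH2) but the -NH2 is not attached to a carbonyl carbon.
(B) has a primary amino group (-NH2) but the -NH2 is not attached to a carbonyl carbon.
(C) has a primary amino group (-NH2) but the -NH2 is not attached to a carbonyl carbon.
(D) contains a primary amide (-C(=O)NH2), which satisfies every atom and bond constraint.
So the answer is (D).

D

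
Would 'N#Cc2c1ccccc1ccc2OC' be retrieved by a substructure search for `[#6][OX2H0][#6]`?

The pattern [#6][OX2H0][#6] describes an aliphatic oxygen bridging two carbons with no H on the oxygen — an ether.
The molecule carries a methoxy ether (-OCH3), whose atoms satisfy every constraint of the query, so the pattern matches.

Yes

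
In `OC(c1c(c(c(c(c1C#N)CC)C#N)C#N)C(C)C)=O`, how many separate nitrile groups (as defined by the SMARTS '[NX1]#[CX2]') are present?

[NX1]#[CX2] is the SMARTS for a nitrile: a nitrogen triple-bonded to a two-connected carbon.
The molecule carries 3 separate instances of a nitrile (-C#N) meeting every constraint; each maps to a distinct set of atoms, giving 3 matches.

3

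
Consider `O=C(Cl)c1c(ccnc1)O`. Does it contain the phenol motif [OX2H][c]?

Yes

The pattern [OX2H][c] describes a hydroxyl oxygen attached to an aromatic carbon — a phenol.
The molecule carries a hydroxyl group (-OH), whose atoms satisfy every constraint of the query, so the pattern matches.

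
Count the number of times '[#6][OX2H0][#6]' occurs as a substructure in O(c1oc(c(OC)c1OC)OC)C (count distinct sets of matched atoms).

[#6][OX2H0][#6] is the SMARTS for an ether: an aliphatic oxygen bridging two carbons with no H on the oxygen.
The molecule carries 4 separate instances of a methoxy ether (-OCH3) meeting every constraint; each maps to a distinct set of atoms, giving 4 matches.

4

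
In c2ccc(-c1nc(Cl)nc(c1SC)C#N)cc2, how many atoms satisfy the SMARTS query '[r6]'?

The query [r6] means: r6 matches atoms in a six-membered ring.
Check the 17 heavy atoms by environment: 2× n (aromatic, in 6-ring) → match; 10× c (aromatic, in 6-ring) → match; 2× C (acyclic) → no; 1× N (acyclic) → no; 1× S (acyclic) → no; 1× Cl (acyclic) → no.
Summing the matching environments: 2 + 10 = 12 matching atoms.

12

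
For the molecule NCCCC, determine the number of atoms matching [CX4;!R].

4

The query [CX4;!R] means: aliphatic carbon with four total connections, not in a ring.
Check the 5 heavy atoms by environment: 4× C (X4, acyclic) → match; 1× N (X3, acyclic) → no.
That gives 4 matching atoms.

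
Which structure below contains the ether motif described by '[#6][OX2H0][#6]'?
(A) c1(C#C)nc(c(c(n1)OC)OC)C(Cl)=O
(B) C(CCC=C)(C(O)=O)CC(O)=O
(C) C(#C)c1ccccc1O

[#6][OX2H0][#6] describes an aliphatic oxygen bridging two carbons with no H on the oxygen (an ether).
(A) contains a methoxy ether (-OCH3), which satisfies every atom and bond constraint.
(B) has a carboxylic acid group (-C(=O)OH) but the -OH oxygen has H1; the =O is OX1, not OX2.
(C) has a hydroxyl group (-OH) but the oxygen has H1, not H0 bridging two carbons.
So the answer is (A).

A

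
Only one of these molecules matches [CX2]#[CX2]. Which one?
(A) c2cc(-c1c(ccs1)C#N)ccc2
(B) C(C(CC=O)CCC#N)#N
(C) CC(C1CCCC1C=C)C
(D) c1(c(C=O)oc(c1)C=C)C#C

[CX2]#[CX2] describes a carbon-carbon triple bond (an alkyne).
(A) has a nitrile (-C#N) but the triple bond is C#N, not C#C.
(B) has a nitrile (-C#N) but the triple bond is C#N, not C#C.
(C) has a vinyl group (-CH=CH2) but the C=C is a double bond; both carbons are CX3, not CX2.
(D) contains an ethynyl group (-C#CH), which satisfies every atom and bond constraint.
So the answer is (D).

D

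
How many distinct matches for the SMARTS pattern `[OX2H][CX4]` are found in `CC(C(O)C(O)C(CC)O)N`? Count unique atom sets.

3

[OX2H][CX4] is the SMARTS for an aliphatic alcohol: a hydroxyl oxygen bound to an sp3 (X4) carbon.
The molecule carries 3 separate instances of a hydroxyl group (-OH) meeting every constraint; each maps to a distinct set of atoms, giving 3 matches.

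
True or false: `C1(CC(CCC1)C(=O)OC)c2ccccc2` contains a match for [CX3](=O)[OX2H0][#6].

True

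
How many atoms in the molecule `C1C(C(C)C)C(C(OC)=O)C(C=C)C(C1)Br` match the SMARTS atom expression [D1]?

6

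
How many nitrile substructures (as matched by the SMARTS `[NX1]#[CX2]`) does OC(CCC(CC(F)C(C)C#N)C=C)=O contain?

[NX1]#[CX2] is the SMARTS for a nitrile: a nitrogen triple-bonded to a two-connected carbon.
Exactly one fragment in the molecule meets all constraints, giving 1 match.

1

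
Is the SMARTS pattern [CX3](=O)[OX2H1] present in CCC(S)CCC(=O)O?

Yes

The pattern [CX3](=O)[OX2H1] describes an sp2 carbon double-bonded to O and single-bonded to an -OH oxygen — a carboxylic acid.
The molecule carries a carboxylic acid group (-C(=O)OH), whose atoms satisfy every constraint of the query, so the pattern matches.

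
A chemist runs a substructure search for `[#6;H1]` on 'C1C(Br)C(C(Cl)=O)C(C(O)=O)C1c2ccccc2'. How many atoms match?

9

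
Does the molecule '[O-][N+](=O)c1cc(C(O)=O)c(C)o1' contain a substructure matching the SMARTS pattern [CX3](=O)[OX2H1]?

Yes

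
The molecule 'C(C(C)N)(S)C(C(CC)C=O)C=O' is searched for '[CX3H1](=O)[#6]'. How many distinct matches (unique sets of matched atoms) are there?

2

[CX3H1](=O)[#6] is the SMARTS for an aldehyde: an sp2 carbon with one H, double-bonded to O and single-bonded to carbon.
The molecule carries 2 separate instances of an aldehyde (-CHO) meeting every constraint; each maps to a distinct set of atoms, giving 2 matches.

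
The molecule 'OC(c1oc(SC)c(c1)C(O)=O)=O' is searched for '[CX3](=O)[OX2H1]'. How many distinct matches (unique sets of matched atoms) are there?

2

[CX3](=O)[OX2H1] is the SMARTS for a carboxylic acid: an sp2 carbon double-bonded to O and single-bonded to an -OH oxygen.
The molecule carries 2 separate instances of a carboxylic acid group (-C(=O)OH) meeting every constraint; each maps to a distinct set of atoms, giving 2 matches.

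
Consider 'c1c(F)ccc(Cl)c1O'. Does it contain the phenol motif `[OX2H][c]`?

Yes

The pattern [OX2H][c] describes a hydroxyl oxygen attached to an aromatic carbon — a phenol.
The molecule carries a hydroxyl group (-OH), whose atoms satisfy every constraint of the query, so the pattern matches.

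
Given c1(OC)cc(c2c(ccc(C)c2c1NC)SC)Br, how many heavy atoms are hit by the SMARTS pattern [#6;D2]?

3

The query [#6;D2] means: any carbon bonded to exactly two heavy atoms.
Check the 18 heavy atoms by environment: 7× c (aromatic, D3) → no; 3× c (aromatic, D2) → match; 4× C (D1) → no; 1× Br (D1) → no; 1× S (D2) → no; 1× N (D2) → no; 1× O (D2) → no.
That gives 3 matching atoms.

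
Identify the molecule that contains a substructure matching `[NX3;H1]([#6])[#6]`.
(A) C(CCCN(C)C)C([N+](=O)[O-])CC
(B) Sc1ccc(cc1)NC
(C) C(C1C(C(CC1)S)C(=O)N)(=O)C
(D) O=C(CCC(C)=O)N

B

[NX3;H1]([#6])[#6] describes a trivalent nitrogen with one H, bonded to two carbons (a secondary amine).
(A) has a dimethylamino group (-N(CH3)2) but the nitrogen has H0, not H1.
(B) contains an N-methylamino group (-NHCH3), which satisfies every atom and bond constraint.
(C) has a primary amide (-C(=O)NH2) but the -C(=O)NH2 nitrogen has H2, not H1.
(D) has a primary amide (-C(=O)NH2) but the -C(=O)NH2 nitrogen has H2, not H1.
So the answer is (B).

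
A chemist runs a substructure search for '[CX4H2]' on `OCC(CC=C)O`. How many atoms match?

2

The query [CX4H2] means: sp3 carbon (X4) with exactly two hydrogens.
Check the 7 heavy atoms by environment: 2× C (H2, X4) → match; 1× C (H1, X4) → no; 2× O (H1, X2) → no; 1× C (H1, X3) → no; 1× C (H2, X3) → no.
That gives 2 matching atoms.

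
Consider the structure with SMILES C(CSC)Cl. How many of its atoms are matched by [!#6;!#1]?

The query [!#6;!#1] means: not carbon and not hydrogen — any heteroatom.
Check the 5 heavy atoms by environment: 3× C → no; 1× Cl → match; 1× S → match.
Summing the matching environments: 1 + 1 = 2 matching atoms.

2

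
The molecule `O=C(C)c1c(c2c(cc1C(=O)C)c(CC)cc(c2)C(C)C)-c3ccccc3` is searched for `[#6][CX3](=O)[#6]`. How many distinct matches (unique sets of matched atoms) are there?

2

[#6][CX3](=O)[#6] is the SMARTS for a ketone: a carbonyl carbon (no H) flanked by two carbons.
The molecule carries 2 separate instances of an acetyl/ketone group (-C(=O)CH3) meeting every constraint; each maps to a distinct set of atoms, giving 2 matches.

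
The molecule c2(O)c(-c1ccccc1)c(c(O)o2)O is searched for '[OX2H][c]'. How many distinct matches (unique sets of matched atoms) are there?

3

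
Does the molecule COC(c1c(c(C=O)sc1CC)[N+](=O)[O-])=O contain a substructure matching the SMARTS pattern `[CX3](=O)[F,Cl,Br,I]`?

The pattern [CX3](=O)[F,Cl,Br,I] describes a carbonyl carbon bonded to a halogen — an acyl halide.
The closest candidate here is a methyl-ester group (-C(=O)OCH3), but the carbonyl is bonded to -O-C, not to a halogen. No other fragment satisfies the full query, so there is no match.

No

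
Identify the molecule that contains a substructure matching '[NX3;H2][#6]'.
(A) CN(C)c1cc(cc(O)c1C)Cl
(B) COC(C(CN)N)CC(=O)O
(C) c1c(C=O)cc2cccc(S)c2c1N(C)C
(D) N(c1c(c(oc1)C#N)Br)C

[NX3;H2][#6] describes a trivalent nitrogen with two H attached to carbon (a primary amine).
(A) has a dimethylamino group (-N(CH3)2) but the nitrogen has H0, not H2.
(B) contains a primary amino group (-NH2), which satisfies every atom and bond constraint.
(C) has a dimethylamino group (-N(CH3)2) but the nitrogen has H0, not H2.
(D) has a nitrile (-C#N) but the nitrogen is NX1 (triple-bonded), not NX3 with two H.
So the answer is (B).

B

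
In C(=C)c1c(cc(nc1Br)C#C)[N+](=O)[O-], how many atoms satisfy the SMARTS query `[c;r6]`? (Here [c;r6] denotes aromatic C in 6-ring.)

Check the 14 heavy atoms by environment: 1× n (aromatic, in 6-ring) → no; 5× c (aromatic, in 6-ring) → match; 1× Br (acyclic) → no; 1× N (charge +1, acyclic) → no; 1× O (charge -1, acyclic) → no; 1× O (acyclic) → no; 4× C (acyclic) → no.
That gives 5 matching atoms.

5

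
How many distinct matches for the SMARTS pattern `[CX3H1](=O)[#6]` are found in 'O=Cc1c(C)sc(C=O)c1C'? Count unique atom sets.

2

[CX3H1](=O)[#6] is the SMARTS for an aldehyde: an sp2 carbon with one H, double-bonded to O and single-bonded to carbon.
The molecule carries 2 separate instances of an aldehyde (-CHO) meeting every constraint; each maps to a distinct set of atoms, giving 2 matches.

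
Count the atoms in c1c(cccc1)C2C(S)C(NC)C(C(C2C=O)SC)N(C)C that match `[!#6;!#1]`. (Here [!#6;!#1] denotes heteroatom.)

5

The query [!#6;!#1] means: not carbon and not hydrogen — any heteroatom.
Check the 22 heavy atoms by environment: 11× C → no; 2× N → match; 1× O → match; 2× S → match; 6× c (aromatic) → no.
Summing the matching environments: 2 + 1 + 2 = 5 matching atoms.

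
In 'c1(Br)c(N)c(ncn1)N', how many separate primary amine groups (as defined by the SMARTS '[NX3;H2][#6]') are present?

2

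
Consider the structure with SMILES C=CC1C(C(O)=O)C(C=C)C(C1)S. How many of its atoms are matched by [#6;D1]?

The query [#6;D1] means: carbon bonded to exactly one heavy atom.
Check the 13 heavy atoms by environment: 5× C (D3) → no; 3× C (D2) → no; 2× C (D1) → match; 1× S (D1) → no; 2× O (D1) → no.
That gives 2 matching atoms.

2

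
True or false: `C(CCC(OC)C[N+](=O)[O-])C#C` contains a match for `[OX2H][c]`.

False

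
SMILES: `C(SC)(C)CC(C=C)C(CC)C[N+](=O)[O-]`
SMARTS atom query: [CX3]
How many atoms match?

The query [CX3] means: C with X3: aliphatic carbon with exactly 3 total connections.
Check the 15 heavy atoms by environment: 9× C (X4) → no; 2× C (X3) → match; 1× S (X2) → no; 1× N (charge +1, X3) → no; 1× O (charge -1, X1) → no; 1× O (X1) → no.
That gives 2 matching atoms.

2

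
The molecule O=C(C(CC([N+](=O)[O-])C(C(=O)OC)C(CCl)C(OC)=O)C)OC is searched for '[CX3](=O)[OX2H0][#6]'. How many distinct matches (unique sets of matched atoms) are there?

[CX3](=O)[OX2H0][#6] is the SMARTS for an ester: a carbonyl carbon bonded to an oxygen that is itself bonded to carbon (no H on that O).
The molecule carries 3 separate instances of a methyl-ester group (-C(=O)OCH3) meeting every constraint; each maps to a distinct set of atoms, giving 3 matches.

3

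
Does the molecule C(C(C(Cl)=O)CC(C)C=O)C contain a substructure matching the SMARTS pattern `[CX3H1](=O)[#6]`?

The pattern [CX3H1](=O)[#6] describes an sp2 carbon with one H, double-bonded to O and single-bonded to carbon — an aldehyde.
The molecule carries an aldehyde (-CHO), whose atoms satisfy every constraint of the query, so the pattern matches.

Yes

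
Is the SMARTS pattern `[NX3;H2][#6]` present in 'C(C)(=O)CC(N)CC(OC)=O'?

Yes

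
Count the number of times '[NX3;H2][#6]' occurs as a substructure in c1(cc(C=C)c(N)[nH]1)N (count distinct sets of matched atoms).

2

[NX3;H2][#6] is the SMARTS for a primary amine: a trivalent nitrogen with two H attached to carbon.
The molecule carries 2 separate instances of a primary amino group (-NH2) meeting every constraint; each maps to a distinct set of atoms, giving 2 matches.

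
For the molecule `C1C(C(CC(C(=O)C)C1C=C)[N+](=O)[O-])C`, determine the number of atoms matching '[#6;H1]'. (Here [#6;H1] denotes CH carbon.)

The query [#6;H1] means: any carbon bearing exactly one hydrogen.
Check the 15 heavy atoms by environment: 5× C (H1) → match; 3× C (H2) → no; 1× C (H0) → no; 2× O (H0) → no; 2× C (H3) → no; 1× N (charge +1, H0) → no; 1× O (charge -1, H0) → no.
That gives 5 matching atoms.

5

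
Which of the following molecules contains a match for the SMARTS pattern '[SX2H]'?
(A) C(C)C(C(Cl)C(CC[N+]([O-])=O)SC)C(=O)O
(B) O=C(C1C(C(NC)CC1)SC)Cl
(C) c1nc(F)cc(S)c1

C

[SX2H] describes an aliphatic sulfur with two connections, one being H (a thiol).
(A) has a methylthio ether (-SCH3) but the sulfur has H0 (bonded to two carbons), not H1.
(B) has a methylthio ether (-SCH3) but the sulfur has H0 (bonded to two carbons), not H1.
(C) contains a thiol (-SH), which satisfies every atom and bond constraint.
So the answer is (C).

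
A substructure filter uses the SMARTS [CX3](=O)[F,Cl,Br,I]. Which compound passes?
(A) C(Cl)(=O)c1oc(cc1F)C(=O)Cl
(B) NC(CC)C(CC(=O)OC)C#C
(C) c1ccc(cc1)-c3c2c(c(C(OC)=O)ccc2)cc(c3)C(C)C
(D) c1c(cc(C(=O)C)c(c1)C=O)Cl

[CX3](=O)[F,Cl,Br,I] describes a carbonyl carbon bonded to a halogen (an acyl halide).
(A) contains an acyl chloride (-C(=O)Cl), which satisfies every atom and bond constraint.
(B) has a methyl-ester group (-C(=O)OCH3) but the carbonyl is bonded to -O-C, not to a halogen.
(C) has a methyl-ester group (-C(=O)OCH3) but the carbonyl is bonded to -O-C, not to a halogen.
(D) has a chloro substituent but the Cl is not on a carbonyl carbon.
So the answer is (A).

A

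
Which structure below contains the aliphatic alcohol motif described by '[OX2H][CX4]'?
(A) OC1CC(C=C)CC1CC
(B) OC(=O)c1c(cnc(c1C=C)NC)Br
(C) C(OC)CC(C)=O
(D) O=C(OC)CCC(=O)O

A

[OX2H][CX4] describes a hydroxyl oxygen bound to an sp3 (X4) carbon (an aliphatic alcohol).
(A) contains a hydroxyl group (-OH), which satisfies every atom and bond constraint.
(B) has a carboxylic acid group (-C(=O)OH) but the -OH is on a CX3 carbonyl carbon, not a CX4 carbon.
(C) has a methoxy ether (-OCH3) but the oxygen has H0 (ether), not H1.
(D) has a carboxylic acid group (-C(=O)OH) but the -OH is on a CX3 carbonyl carbon, not a CX4 carbon.
So the answer is (A).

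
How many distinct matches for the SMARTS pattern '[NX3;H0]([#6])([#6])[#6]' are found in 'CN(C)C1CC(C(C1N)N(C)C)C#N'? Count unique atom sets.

2

[NX3;H0]([#6])([#6])[#6] is the SMARTS for a tertiary amine: a trivalent nitrogen with no H, bonded to three carbons.
The molecule carries 2 separate instances of a dimethylamino group (-N(CH3)2) meeting every constraint; each maps to a distinct set of atoms, giving 2 matches.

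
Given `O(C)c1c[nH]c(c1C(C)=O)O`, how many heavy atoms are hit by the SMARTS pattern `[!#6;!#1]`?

The query [!#6;!#1] means: not carbon and not hydrogen — any heteroatom.
Check the 11 heavy atoms by environment: 1× n (aromatic) → match; 4× c (aromatic) → no; 3× C → no; 3× O → match.
Summing the matching environments: 1 + 3 = 4 matching atoms.

4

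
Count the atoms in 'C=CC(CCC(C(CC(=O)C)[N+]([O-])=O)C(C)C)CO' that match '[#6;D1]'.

4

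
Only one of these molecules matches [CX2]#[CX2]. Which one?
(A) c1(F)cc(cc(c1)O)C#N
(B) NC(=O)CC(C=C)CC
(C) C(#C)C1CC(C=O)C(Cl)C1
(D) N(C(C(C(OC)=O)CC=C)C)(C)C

C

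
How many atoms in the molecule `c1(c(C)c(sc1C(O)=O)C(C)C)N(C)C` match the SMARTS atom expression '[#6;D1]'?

The query [#6;D1] means: carbon bonded to exactly one heavy atom.
Check the 15 heavy atoms by environment: 1× s (aromatic, D2) → no; 4× c (aromatic, D3) → no; 2× C (D3) → no; 5× C (D1) → match; 1× N (D3) → no; 2× O (D1) → no.
That gives 5 matching atoms.

5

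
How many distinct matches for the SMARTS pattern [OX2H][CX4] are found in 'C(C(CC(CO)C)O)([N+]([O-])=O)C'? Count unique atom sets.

2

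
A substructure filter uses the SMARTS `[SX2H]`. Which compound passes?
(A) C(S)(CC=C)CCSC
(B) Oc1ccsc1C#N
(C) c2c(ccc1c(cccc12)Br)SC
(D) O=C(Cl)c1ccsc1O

A

[SX2H] describes an aliphatic sulfur with two connections, one being H (a thiol).
(A) contains a thiol (-SH), which satisfies every atom and bond constraint.
(B) has a hydroxyl group (-OH) but it is an -OH, not an -SH.
(C) has a methylthio ether (-SCH3) but the sulfur has H0 (bonded to two carbons), not H1.
(D) has a hydroxyl group (-OH) but it is an -OH, not an -SH.
So the answer is (A).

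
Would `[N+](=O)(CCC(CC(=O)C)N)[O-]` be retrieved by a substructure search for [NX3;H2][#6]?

The pattern [NX3;H2][#6] describes a trivalent nitrogen with two H attached to carbon — a primary amine.
The molecule carries a primary amino group (-NH2), whose atoms satisfy every constraint of the query, so the pattern matches.

Yes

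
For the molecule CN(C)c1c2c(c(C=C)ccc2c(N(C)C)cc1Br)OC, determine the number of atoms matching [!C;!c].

4

Check the 21 heavy atoms by environment: 10× c (aromatic) → no; 1× Br → match; 2× N → match; 7× C → no; 1× O → match.
Summing the matching environments: 1 + 2 + 1 = 4 matching atoms.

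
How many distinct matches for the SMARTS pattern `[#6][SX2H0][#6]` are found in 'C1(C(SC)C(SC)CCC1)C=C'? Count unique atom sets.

2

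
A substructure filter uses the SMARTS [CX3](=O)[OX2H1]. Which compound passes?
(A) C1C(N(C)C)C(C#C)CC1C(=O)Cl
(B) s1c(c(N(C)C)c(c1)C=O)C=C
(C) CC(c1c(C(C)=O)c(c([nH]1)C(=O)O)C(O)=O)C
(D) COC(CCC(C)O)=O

C

[CX3](=O)[OX2H1] describes an sp2 carbon double-bonded to O and single-bonded to an -OH oxygen (a carboxylic acid).
(A) has an acyl chloride (-C(=O)Cl) but the carbonyl is bonded to Cl, not to an -OH oxygen.
(B) has an aldehyde (-CHO) but there is no singly-bonded oxygen on the carbonyl carbon.
(C) contains a carboxylic acid group (-C(=O)OH), which satisfies every atom and bond constraint.
(D) has a methyl-ester group (-C(=O)OCH3) but the singly-bonded O has no H (OX2H0, not OX2H1).
So the answer is (C).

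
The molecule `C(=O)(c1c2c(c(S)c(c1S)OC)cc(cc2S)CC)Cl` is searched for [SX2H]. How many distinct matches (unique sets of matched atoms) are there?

3

[SX2H] is the SMARTS for a thiol: an aliphatic sulfur with two connections, one being H.
The molecule carries 3 separate instances of a thiol (-SH) meeting every constraint; each maps to a distinct set of atoms, giving 3 matches.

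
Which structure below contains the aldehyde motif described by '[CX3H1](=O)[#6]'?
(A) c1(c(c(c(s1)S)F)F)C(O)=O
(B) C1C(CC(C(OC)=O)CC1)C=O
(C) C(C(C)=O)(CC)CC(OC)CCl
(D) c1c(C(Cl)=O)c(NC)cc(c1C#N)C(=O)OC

B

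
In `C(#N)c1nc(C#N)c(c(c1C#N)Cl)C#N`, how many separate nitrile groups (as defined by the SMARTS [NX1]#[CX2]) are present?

4

[NX1]#[CX2] is the SMARTS for a nitrile: a nitrogen triple-bonded to a two-connected carbon.
The molecule carries 4 separate instances of a nitrile (-C#N) meeting every constraint; each maps to a distinct set of atoms, giving 4 matches.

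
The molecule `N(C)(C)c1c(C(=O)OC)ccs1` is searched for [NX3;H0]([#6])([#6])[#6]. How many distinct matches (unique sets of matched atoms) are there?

[NX3;H0]([#6])([#6])[#6] is the SMARTS for a tertiary amine: a trivalent nitrogen with no H, bonded to three carbons.
Exactly one fragment in the molecule meets all constraints, giving 1 match.

1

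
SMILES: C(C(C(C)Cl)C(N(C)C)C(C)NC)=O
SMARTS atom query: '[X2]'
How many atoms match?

The query [X2] means: any atom with exactly two total connections (bonds + H).
Check the 14 heavy atoms by environment: 9× C (X4) → no; 1× C (X3) → no; 1× O (X1) → no; 2× N (X3) → no; 1× Cl (X1) → no.
No environment satisfies the query, so 0 matching atoms.

0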